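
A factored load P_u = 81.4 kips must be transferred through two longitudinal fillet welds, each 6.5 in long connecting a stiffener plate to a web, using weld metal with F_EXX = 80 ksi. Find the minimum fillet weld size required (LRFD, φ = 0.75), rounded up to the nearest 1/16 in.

w = 1/4 in

Total weld length L = 13 in.
Required throat t_e = P_u / (φ × 0.6 F_EXX × L) = 81.4 / (0.75 × 0.6 × 80 × 13) = 0.1739 in.
Required leg w = t_e / 0.707 = 0.246 in → use 1/4 in.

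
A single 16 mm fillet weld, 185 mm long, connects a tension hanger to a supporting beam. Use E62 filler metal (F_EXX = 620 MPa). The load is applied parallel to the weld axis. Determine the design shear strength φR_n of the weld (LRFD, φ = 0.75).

φR_n ≈ 584 kN

Effective throat t_e = 0.707 × 16 = 11.31 mm.
Total length L = 185 mm; A_we = 11.31 × 185 = 2093 mm².
F_nw = 0.6 F_EXX = 0.6 × 620 = 372 MPa.
φR_n = 0.75 × 372 × 2093 × 10⁻³ = 583.9 kN.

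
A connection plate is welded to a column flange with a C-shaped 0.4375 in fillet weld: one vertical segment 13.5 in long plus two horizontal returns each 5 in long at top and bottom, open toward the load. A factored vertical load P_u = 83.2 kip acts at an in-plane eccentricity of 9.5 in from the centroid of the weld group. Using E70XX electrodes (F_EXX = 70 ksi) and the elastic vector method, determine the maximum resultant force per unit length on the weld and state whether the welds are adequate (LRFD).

Total weld length L_w = 23.5 in. Treat welds as unit-width lines.
Centroid: x̄ = 2×5×2.5 / 23.5 = 1.064 in from the vertical weld.
Polar moment about centroid: J = I_x + I_y = [13.5³/12 + 2×5×6.75²] + [13.5×1.064² + 2(5³/12 + 5×1.436²)] = 717.4 in³.
Direct shear f_v = P/L_w = 83.2 / 23.5 = 3.54 kip/in (vertical).
Torsion M = P·e = 83.2 × 9.5 = 790.4 kip·in.
Critical point at (x, y) = (3.936, 6.75) from centroid. f_tx = M·y/J = 7.437 kip/in; f_ty = M·x/J = 4.337 kip/in.
Resultant f_max = √[f_tx² + (f_v + f_ty)²] = √[7.437² + (3.54 + 4.337)²] = 10.83 kip/in.
Capacity per unit length: φr_n = 0.75 × 0.6 × 70 × (0.707 × 0.4375) = 9.743 kip/in.
10.83 > 9.743 → NOT adequate.

f_max ≈ 10.8 kip/in; NOT adequate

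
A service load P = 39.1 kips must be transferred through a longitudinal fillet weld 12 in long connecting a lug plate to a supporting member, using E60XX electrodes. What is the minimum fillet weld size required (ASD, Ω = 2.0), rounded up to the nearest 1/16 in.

E60XX → F_EXX = 60 ksi.
Total weld length L = 12 in.
Required throat t_e = P × Ω / (0.6 F_EXX × L) = 39.1 × 2.0 / (0.6 × 60 × 12) = 0.181 in.
Required leg w = t_e / 0.707 = 0.256 in → use 5/16 in.

w = 5/16 in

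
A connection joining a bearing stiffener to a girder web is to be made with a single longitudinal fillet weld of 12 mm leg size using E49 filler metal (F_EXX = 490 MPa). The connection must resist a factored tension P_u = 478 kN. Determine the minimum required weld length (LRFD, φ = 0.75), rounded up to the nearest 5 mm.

Throat t_e = 0.707 × 12 = 8.484 mm.
φr_n = 0.75 × 0.6 × 490 × 8.484 × 10⁻³ = 1.871 kN/mm.
L_req = P_u / φr_n = 478 / 1.871 = 255.5 mm total.
Round up → use L = 260 mm.

L = 260 mm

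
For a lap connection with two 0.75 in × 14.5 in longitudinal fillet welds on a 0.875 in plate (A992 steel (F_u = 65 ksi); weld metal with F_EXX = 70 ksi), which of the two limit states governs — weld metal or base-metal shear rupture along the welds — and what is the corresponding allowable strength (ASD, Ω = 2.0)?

t_e = 0.707 × 0.75 = 0.5302 in; L = 29 in.
Weld metal: R_n/Ω = (1/2.0) × 0.6 × 70 × 0.5302 × 29 = 322.9 kip.
Base metal (shear rupture): R_n/Ω = (1/2.0) × 0.6 × 65 × 0.875 × 29 = 494.8 kip.
Governing: weld metal.

R_n/Ω ≈ 323 kip (weld metal governs)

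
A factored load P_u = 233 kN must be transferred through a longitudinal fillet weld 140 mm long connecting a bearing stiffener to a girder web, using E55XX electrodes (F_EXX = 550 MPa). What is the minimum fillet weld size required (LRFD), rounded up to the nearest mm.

Total weld length L = 140 mm.
Required throat t_e = P_u / (φ × 0.6 F_EXX × L) = 233 / (0.75 × 0.6 × 550 × 140 × 10⁻³) = 6.724 mm.
Required leg w = t_e / 0.707 = 9.511 mm → use 10 mm.

w = 10 mm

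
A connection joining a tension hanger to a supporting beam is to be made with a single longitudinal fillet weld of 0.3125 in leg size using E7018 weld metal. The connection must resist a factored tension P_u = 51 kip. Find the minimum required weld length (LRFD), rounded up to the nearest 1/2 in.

E70XX → F_EXX = 70 ksi.
Throat t_e = 0.707 × 0.3125 = 0.2209 in.
φr_n = 0.75 × 0.6 × 70 × 0.2209 = 6.96 kip/in.
L_req = P_u / φr_n = 51 / 6.96 = 7.328 in total.
Round up → use L = 7.5 in.

L = 7.5 in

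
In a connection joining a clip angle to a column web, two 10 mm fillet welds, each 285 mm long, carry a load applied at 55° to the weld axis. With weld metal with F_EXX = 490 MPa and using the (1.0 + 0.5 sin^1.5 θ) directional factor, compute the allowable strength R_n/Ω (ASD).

t_e = 0.707 × 10 = 7.07 mm; A_we = 7.07 × 570 = 4030 mm².
Directional factor: 1.0 + 0.5 sin^1.5(55°) = 1.371.
F_nw = 0.6 × 490 × 1.371 = 403 MPa.
R_n/Ω = (403 × 4030) / 2.0 × 10⁻³ = 812 kN.

R_n/Ω ≈ 812 kN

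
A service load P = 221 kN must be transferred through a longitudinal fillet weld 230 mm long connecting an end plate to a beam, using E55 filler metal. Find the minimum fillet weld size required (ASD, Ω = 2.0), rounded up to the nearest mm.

E55XX → F_EXX = 550 MPa.
Total weld length L = 230 mm.
Required throat t_e = P × Ω / (0.6 F_EXX × L) = 221 × 2.0 / (0.6 × 550 × 230 × 10⁻³) = 5.823 mm.
Required leg w = t_e / 0.707 = 8.237 mm → use 9 mm.

w = 9 mm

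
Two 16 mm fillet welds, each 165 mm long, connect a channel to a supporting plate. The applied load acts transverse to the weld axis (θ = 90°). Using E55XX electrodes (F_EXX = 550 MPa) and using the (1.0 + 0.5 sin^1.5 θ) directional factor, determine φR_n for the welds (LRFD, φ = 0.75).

φR_n ≈ 1390 kN

t_e = 0.707 × 16 = 11.31 mm; A_we = 11.31 × 330 = 3733 mm².
Directional factor: 1.0 + 0.5 sin^1.5(90°) = 1.5.
F_nw = 0.6 × 550 × 1.5 = 495 MPa.
φR_n = 0.75 × 495 × 3733 × 10⁻³ = 1386 kN.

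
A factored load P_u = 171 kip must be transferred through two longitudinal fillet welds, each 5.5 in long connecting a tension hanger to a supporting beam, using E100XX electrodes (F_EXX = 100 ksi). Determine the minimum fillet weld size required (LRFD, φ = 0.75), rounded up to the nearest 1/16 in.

w = 1/2 in

Total weld length L = 11 in.
Required throat t_e = P_u / (φ × 0.6 F_EXX × L) = 171 / (0.75 × 0.6 × 100 × 11) = 0.3455 in.
Required leg w = t_e / 0.707 = 0.4886 in → use 1/2 in.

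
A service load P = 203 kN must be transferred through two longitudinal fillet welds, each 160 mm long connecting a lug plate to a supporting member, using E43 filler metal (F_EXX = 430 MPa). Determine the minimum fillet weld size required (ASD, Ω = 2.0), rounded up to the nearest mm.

w = 7 mm

Total weld length L = 320 mm.
Required throat t_e = P × Ω / (0.6 F_EXX × L) = 203 × 2.0 / (0.6 × 430 × 320 × 10⁻³) = 4.918 mm.
Required leg w = t_e / 0.707 = 6.956 mm → use 7 mm.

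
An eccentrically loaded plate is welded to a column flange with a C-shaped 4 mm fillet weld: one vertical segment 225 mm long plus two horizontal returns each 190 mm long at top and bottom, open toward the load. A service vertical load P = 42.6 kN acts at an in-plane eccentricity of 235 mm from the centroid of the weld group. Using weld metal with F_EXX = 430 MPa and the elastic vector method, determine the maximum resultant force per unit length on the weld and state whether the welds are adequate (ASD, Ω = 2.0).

Total weld length L_w = 605 mm. Treat welds as unit-width lines.
Centroid: x̄ = 2×190×95 / 605 = 59.67 mm from the vertical weld.
Polar moment about centroid: J = I_x + I_y = [225³/12 + 2×190×112.5²] + [225×59.67² + 2(190³/12 + 190×35.33²)] = 8177000 mm³.
Direct shear f_v = P/L_w = 42.6×10³ / 605 = 70.41 N/mm (vertical).
Torsion M = P·e = 42.6×10³ × 235 = 10011000 N·mm.
Critical point at (x, y) = (130.3, 112.5) from centroid. f_tx = M·y/J = 137.7 N/mm; f_ty = M·x/J = 159.6 N/mm.
Resultant f_max = √[f_tx² + (f_v + f_ty)²] = √[137.7² + (70.41 + 159.6)²] = 268.1 N/mm.
Capacity per unit length: r_n/Ω = (1/2.0) × 0.6 × 430 × (0.707 × 4) = 364.8 N/mm.
268.1 ≤ 364.8 → adequate.

f_max ≈ 268 N/mm; adequate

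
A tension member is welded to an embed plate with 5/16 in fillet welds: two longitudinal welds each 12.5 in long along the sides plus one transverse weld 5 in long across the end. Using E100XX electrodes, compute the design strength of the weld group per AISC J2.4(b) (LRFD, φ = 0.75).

E100XX → F_EXX = 100 ksi.
t_e = 0.707 × 0.3125 = 0.2209 in.
R_nwl = 0.6 × 100 × 0.2209 × 25 = 331.4 kip (longitudinal, 2 welds).
R_nwt = 0.6 × 100 × 0.2209 × 5 = 66.28 kip (transverse, base value).
(i) R_nwl + R_nwt = 397.7 kip; (ii) 0.85 R_nwl + 1.5 R_nwt = 381.1 kip.
R_n = max = 397.7 kip [governs: (i)]; φR_n = 298.3 kip.

φR_n ≈ 298 kip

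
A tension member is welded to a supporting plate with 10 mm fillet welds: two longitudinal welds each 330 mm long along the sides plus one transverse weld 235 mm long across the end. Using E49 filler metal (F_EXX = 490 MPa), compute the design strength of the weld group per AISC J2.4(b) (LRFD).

φR_n ≈ 1420 kN

t_e = 0.707 × 10 = 7.07 mm.
R_nwl = 0.6 × 490 × 7.07 × 660 × 10⁻³ = 1372 kN (longitudinal, 2 welds).
R_nwt = 0.6 × 490 × 7.07 × 235 × 10⁻³ = 488.5 kN (transverse, base value).
(i) R_nwl + R_nwt = 1860 kN; (ii) 0.85 R_nwl + 1.5 R_nwt = 1899 kN.
R_n = max = 1899 kN [governs: (ii)]; φR_n = 1424 kN.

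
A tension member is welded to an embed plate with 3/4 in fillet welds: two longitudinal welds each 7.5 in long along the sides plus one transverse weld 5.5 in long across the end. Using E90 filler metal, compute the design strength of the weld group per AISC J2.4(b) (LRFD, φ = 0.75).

φR_n ≈ 451 kip

E90XX → F_EXX = 90 ksi.
t_e = 0.707 × 0.75 = 0.5302 in.
R_nwl = 0.6 × 90 × 0.5302 × 15 = 429.5 kip (longitudinal, 2 welds).
R_nwt = 0.6 × 90 × 0.5302 × 5.5 = 157.5 kip (transverse, base value).
(i) R_nwl + R_nwt = 587 kip; (ii) 0.85 R_nwl + 1.5 R_nwt = 601.3 kip.
R_n = max = 601.3 kip [governs: (ii)]; φR_n = 451 kip.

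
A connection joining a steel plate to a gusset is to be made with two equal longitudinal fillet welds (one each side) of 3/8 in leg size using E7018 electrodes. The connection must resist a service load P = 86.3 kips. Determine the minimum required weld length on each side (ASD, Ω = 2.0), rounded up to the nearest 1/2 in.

E70XX → F_EXX = 70 ksi.
Throat t_e = 0.707 × 0.375 = 0.2651 in.
r_n/Ω = (0.6 × 70 × 0.2651) / 2.0 = 5.568 kip/in.
L_req = P / (r_n/Ω) = 86.3 / 5.568 = 15.5 in total.
Per side: 15.5 / 2 = 7.75 in.
Round up → use L = 8 in on each side.

L = 8 in on each side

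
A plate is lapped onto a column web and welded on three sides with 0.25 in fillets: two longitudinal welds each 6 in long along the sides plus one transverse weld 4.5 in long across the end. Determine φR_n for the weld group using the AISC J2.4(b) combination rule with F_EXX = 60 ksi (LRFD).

t_e = 0.707 × 0.25 = 0.1767 in.
R_nwl = 0.6 × 60 × 0.1767 × 12 = 76.36 kip (longitudinal, 2 welds).
R_nwt = 0.6 × 60 × 0.1767 × 4.5 = 28.63 kip (transverse, base value).
(i) R_nwl + R_nwt = 105 kip; (ii) 0.85 R_nwl + 1.5 R_nwt = 107.9 kip.
R_n = max = 107.9 kip [governs: (ii)]; φR_n = 80.89 kip.

φR_n ≈ 80.9 kip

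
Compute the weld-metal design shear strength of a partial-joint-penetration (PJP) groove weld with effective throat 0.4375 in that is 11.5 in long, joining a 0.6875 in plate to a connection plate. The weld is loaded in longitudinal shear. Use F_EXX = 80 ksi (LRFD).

φR_n ≈ 181 kip

Effective throat (given) t_e = 0.4375 in.
A_we = 0.4375 × 11.5 = 5.031 in².
F_nw = 0.6 F_EXX = 48 ksi.
φR_n = 0.75 × 48 × 5.031 = 181.1 kip.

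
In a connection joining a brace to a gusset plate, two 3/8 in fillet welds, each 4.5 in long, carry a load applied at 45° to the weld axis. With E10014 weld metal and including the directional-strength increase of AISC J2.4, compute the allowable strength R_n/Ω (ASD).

R_n/Ω ≈ 92.9 kips

E100XX → F_EXX = 100 ksi.
t_e = 0.707 × 0.375 = 0.2651 in; A_we = 0.2651 × 9 = 2.386 in².
Directional factor: 1.0 + 0.5 sin^1.5(45°) = 1.297.
F_nw = 0.6 × 100 × 1.297 = 77.84 ksi.
R_n/Ω = (77.84 × 2.386) / 2.0 = 92.87 kips.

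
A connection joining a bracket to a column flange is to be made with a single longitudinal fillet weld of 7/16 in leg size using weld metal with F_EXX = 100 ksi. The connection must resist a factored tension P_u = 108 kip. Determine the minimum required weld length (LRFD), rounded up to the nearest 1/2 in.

L = 8 in

Throat t_e = 0.707 × 0.4375 = 0.3093 in.
φr_n = 0.75 × 0.6 × 100 × 0.3093 = 13.92 kip/in.
L_req = P_u / φr_n = 108 / 13.92 = 7.759 in total.
Round up → use L = 8 in.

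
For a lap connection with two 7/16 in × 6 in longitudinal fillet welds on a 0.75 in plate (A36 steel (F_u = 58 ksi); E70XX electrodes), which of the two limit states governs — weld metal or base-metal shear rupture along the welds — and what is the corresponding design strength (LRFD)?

E70XX → F_EXX = 70 ksi.
t_e = 0.707 × 0.4375 = 0.3093 in; L = 12 in.
Weld metal: φR_n = 0.75 × 0.6 × 70 × 0.3093 × 12 = 116.9 kips.
Base metal (shear rupture): φR_n = 0.75 × 0.6 × 58 × 0.75 × 12 = 234.9 kips.
Governing: weld metal.

φR_n ≈ 117 kips (weld metal governs)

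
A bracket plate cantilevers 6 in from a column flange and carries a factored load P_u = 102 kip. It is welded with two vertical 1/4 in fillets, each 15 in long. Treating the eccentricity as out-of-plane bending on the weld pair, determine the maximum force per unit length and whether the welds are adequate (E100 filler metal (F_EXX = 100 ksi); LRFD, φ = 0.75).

L_w = 2 × 15 = 30 in; section modulus (unit throat) S = 2 × L²/6 = 75 in².
Direct shear f_v = P/L_w = 102/30 = 3.4 kip/in.
Moment M = P × e = 102 × 6 = 612 kip·in; bending f_b = M/S = 8.16 kip/in.
f_max = √(f_v² + f_b²) = √(3.4² + 8.16²) = 8.84 kip/in.
φr_n = 0.75 × 0.6 × 100 × (0.707 × 0.25) = 7.954 kip/in → NOT adequate.

f_max ≈ 8.84 kip/in; NOT adequate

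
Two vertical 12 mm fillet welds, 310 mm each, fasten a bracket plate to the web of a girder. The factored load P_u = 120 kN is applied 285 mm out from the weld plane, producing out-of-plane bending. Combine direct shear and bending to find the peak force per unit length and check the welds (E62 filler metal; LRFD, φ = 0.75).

f_max ≈ 1090 N/mm; adequate

E62XX → F_EXX = 620 MPa.
L_w = 2 × 310 = 620 mm; section modulus (unit throat) S = 2 × L²/6 = 32030 mm².
Direct shear f_v = P/L_w = 120×10³/620 = 193.5 N/mm.
Moment M = P × e = 120×10³ × 285 = 34200000 N·mm; bending f_b = M/S = 1068 N/mm.
f_max = √(f_v² + f_b²) = √(193.5² + 1068²) = 1085 N/mm.
φr_n = 0.75 × 0.6 × 620 × (0.707 × 12) = 2367 N/mm → adequate.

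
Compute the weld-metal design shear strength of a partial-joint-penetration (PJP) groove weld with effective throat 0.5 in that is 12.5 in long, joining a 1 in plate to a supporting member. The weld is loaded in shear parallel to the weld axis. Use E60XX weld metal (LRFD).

E60XX → F_EXX = 60 ksi.
Effective throat (given) t_e = 0.5 in.
A_we = 0.5 × 12.5 = 6.25 in².
F_nw = 0.6 F_EXX = 36 ksi.
φR_n = 0.75 × 36 × 6.25 = 168.8 kips.

φR_n ≈ 169 kips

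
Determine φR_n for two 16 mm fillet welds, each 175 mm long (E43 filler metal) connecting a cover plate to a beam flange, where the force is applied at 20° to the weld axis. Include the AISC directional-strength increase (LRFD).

φR_n ≈ 843 kN

E43XX → F_EXX = 430 MPa.
t_e = 0.707 × 16 = 11.31 mm; A_we = 11.31 × 350 = 3959 mm².
Directional factor: 1.0 + 0.5 sin^1.5(20°) = 1.1.
F_nw = 0.6 × 430 × 1.1 = 283.8 MPa.
φR_n = 0.75 × 283.8 × 3959 × 10⁻³ = 842.7 kN.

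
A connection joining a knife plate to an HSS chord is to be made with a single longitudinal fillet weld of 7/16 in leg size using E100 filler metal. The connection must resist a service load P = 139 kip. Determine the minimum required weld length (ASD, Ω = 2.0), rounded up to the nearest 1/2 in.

E100XX → F_EXX = 100 ksi.
Throat t_e = 0.707 × 0.4375 = 0.3093 in.
r_n/Ω = (0.6 × 100 × 0.3093) / 2.0 = 9.279 kip/in.
L_req = P / (r_n/Ω) = 139 / 9.279 = 14.98 in total.
Round up → use L = 15 in.

L = 15 in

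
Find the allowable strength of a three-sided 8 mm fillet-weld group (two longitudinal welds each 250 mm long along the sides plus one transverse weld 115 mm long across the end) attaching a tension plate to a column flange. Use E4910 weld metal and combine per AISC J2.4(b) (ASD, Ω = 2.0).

E49XX → F_EXX = 490 MPa.
t_e = 0.707 × 8 = 5.656 mm.
R_nwl = 0.6 × 490 × 5.656 × 500 × 10⁻³ = 831.4 kN (longitudinal, 2 welds).
R_nwt = 0.6 × 490 × 5.656 × 115 × 10⁻³ = 191.2 kN (transverse, base value).
(i) R_nwl + R_nwt = 1023 kN; (ii) 0.85 R_nwl + 1.5 R_nwt = 993.6 kN.
R_n = max = 1023 kN [governs: (i)]; R_n/Ω = 511.3 kN.

R_n/Ω ≈ 511 kN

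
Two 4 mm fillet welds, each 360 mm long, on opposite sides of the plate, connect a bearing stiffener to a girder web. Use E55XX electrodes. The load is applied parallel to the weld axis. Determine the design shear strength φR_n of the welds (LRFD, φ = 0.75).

E55XX → F_EXX = 550 MPa.
Effective throat t_e = 0.707 × 4 = 2.828 mm.
Total length L = 720 mm; A_we = 2.828 × 720 = 2036 mm².
F_nw = 0.6 F_EXX = 0.6 × 550 = 330 MPa.
φR_n = 0.75 × 330 × 2036 × 10⁻³ = 503.9 kN.

φR_n ≈ 504 kN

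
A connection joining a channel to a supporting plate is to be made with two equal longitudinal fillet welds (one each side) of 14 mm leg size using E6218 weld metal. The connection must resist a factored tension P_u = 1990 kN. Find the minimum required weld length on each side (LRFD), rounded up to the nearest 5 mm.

E62XX → F_EXX = 620 MPa.
Throat t_e = 0.707 × 14 = 9.898 mm.
φr_n = 0.75 × 0.6 × 620 × 9.898 × 10⁻³ = 2.762 kN/mm.
L_req = P_u / φr_n = 1990 / 2.762 = 720.6 mm total.
Per side: 720.6 / 2 = 360.3 mm.
Round up → use L = 365 mm on each side.

L = 365 mm on each side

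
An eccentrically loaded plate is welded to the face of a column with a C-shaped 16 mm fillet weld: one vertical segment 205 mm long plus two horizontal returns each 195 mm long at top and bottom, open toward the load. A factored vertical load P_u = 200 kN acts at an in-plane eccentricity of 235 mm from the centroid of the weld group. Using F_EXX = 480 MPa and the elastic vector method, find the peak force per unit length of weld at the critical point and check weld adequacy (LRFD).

Total weld length L_w = 595 mm. Treat welds as unit-width lines.
Centroid: x̄ = 2×195×97.5 / 595 = 63.91 mm from the vertical weld.
Polar moment about centroid: J = I_x + I_y = [205³/12 + 2×195×102.5²] + [205×63.91² + 2(195³/12 + 195×33.59²)] = 7329000 mm³.
Direct shear f_v = P/L_w = 200×10³ / 595 = 336.1 N/mm (vertical).
Torsion M = P·e = 200×10³ × 235 = 47000000 N·mm.
Critical point at (x, y) = (131.1, 102.5) from centroid. f_tx = M·y/J = 657.4 N/mm; f_ty = M·x/J = 840.7 N/mm.
Resultant f_max = √[f_tx² + (f_v + f_ty)²] = √[657.4² + (336.1 + 840.7)²] = 1348 N/mm.
Capacity per unit length: φr_n = 0.75 × 0.6 × 480 × (0.707 × 16) = 2443 N/mm.
1348 ≤ 2443 → adequate.

f_max ≈ 1350 N/mm; adequate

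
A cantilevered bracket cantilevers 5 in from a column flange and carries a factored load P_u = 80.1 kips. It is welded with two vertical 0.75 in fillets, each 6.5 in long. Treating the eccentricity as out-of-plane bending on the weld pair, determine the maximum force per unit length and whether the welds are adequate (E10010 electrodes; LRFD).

f_max ≈ 29.1 kip/in; NOT adequate

E100XX → F_EXX = 100 ksi.
L_w = 2 × 6.5 = 13 in; section modulus (unit throat) S = 2 × L²/6 = 14.08 in².
Direct shear f_v = P/L_w = 80.1/13 = 6.162 kip/in.
Moment M = P × e = 80.1 × 5 = 400.5 kip·in; bending f_b = M/S = 28.44 kip/in.
f_max = √(f_v² + f_b²) = √(6.162² + 28.44²) = 29.1 kip/in.
φr_n = 0.75 × 0.6 × 100 × (0.707 × 0.75) = 23.86 kip/in → NOT adequate.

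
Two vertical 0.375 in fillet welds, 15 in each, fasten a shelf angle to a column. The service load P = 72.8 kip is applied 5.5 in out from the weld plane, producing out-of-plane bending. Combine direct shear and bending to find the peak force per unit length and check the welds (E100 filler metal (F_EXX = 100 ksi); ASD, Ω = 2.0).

f_max ≈ 5.86 kip/in; adequate

L_w = 2 × 15 = 30 in; section modulus (unit throat) S = 2 × L²/6 = 75 in².
Direct shear f_v = P/L_w = 72.8/30 = 2.427 kip/in.
Moment M = P × e = 72.8 × 5.5 = 400.4 kip·in; bending f_b = M/S = 5.339 kip/in.
f_max = √(f_v² + f_b²) = √(2.427² + 5.339²) = 5.864 kip/in.
r_n/Ω = (1/2.0) × 0.6 × 100 × (0.707 × 0.375) = 7.954 kip/in → adequate.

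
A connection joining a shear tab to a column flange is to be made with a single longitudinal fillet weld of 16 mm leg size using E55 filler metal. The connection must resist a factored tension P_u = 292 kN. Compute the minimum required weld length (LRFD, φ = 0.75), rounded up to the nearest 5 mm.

L = 105 mm

E55XX → F_EXX = 550 MPa.
Throat t_e = 0.707 × 16 = 11.31 mm.
φr_n = 0.75 × 0.6 × 550 × 11.31 × 10⁻³ = 2.8 kN/mm.
L_req = P_u / φr_n = 292 / 2.8 = 104.3 mm total.
Round up → use L = 105 mm.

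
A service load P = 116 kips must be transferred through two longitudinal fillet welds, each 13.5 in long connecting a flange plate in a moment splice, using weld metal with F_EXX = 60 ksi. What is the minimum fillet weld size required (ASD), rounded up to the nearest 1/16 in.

Total weld length L = 27 in.
Required throat t_e = P × Ω / (0.6 F_EXX × L) = 116 × 2.0 / (0.6 × 60 × 27) = 0.2387 in.
Required leg w = t_e / 0.707 = 0.3376 in → use 3/8 in.

w = 3/8 in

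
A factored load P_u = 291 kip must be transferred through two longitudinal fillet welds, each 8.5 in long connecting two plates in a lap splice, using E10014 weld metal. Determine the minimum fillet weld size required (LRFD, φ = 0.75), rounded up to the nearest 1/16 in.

w = 9/16 in

E100XX → F_EXX = 100 ksi.
Total weld length L = 17 in.
Required throat t_e = P_u / (φ × 0.6 F_EXX × L) = 291 / (0.75 × 0.6 × 100 × 17) = 0.3804 in.
Required leg w = t_e / 0.707 = 0.538 in → use 9/16 in.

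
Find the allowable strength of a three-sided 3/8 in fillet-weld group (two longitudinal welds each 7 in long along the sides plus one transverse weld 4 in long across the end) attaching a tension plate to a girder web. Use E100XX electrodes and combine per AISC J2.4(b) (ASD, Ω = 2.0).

R_n/Ω ≈ 143 kip

E100XX → F_EXX = 100 ksi.
t_e = 0.707 × 0.375 = 0.2651 in.
R_nwl = 0.6 × 100 × 0.2651 × 14 = 222.7 kip (longitudinal, 2 welds).
R_nwt = 0.6 × 100 × 0.2651 × 4 = 63.63 kip (transverse, base value).
(i) R_nwl + R_nwt = 286.3 kip; (ii) 0.85 R_nwl + 1.5 R_nwt = 284.7 kip.
R_n = max = 286.3 kip [governs: (i)]; R_n/Ω = 143.2 kip.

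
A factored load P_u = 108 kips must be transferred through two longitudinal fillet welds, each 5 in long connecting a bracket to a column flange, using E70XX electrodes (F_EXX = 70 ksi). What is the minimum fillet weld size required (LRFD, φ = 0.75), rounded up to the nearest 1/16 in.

Total weld length L = 10 in.
Required throat t_e = P_u / (φ × 0.6 F_EXX × L) = 108 / (0.75 × 0.6 × 70 × 10) = 0.3429 in.
Required leg w = t_e / 0.707 = 0.4849 in → use 1/2 in.

w = 1/2 in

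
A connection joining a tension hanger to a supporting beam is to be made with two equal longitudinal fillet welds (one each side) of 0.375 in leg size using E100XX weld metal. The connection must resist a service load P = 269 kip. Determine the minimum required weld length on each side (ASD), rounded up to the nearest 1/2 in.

E100XX → F_EXX = 100 ksi.
Throat t_e = 0.707 × 0.375 = 0.2651 in.
r_n/Ω = (0.6 × 100 × 0.2651) / 2.0 = 7.954 kip/in.
L_req = P / (r_n/Ω) = 269 / 7.954 = 33.82 in total.
Per side: 33.82 / 2 = 16.91 in.
Round up → use L = 17 in on each side.

L = 17 in on each side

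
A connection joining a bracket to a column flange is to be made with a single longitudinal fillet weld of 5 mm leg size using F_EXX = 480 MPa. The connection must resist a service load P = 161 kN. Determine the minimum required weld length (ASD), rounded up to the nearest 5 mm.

L = 320 mm

Throat t_e = 0.707 × 5 = 3.535 mm.
r_n/Ω = (0.6 × 480 × 3.535) / 2.0 = 509 N/mm = 0.509 kN/mm.
L_req = P / (r_n/Ω) = 161 / 0.509 = 316.3 mm total.
Round up → use L = 320 mm.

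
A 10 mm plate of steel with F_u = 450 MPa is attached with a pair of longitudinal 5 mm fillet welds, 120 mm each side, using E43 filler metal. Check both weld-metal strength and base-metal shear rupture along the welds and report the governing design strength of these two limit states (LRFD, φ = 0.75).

E43XX → F_EXX = 430 MPa.
t_e = 0.707 × 5 = 3.535 mm; L = 240 mm.
Weld metal: φR_n = 0.75 × 0.6 × 430 × 3.535 × 240 × 10⁻³ = 164.2 kN.
Base metal (shear rupture): φR_n = 0.75 × 0.6 × 450 × 10 × 240 × 10⁻³ = 486 kN.
Governing: weld metal.

φR_n ≈ 164 kN (weld metal governs)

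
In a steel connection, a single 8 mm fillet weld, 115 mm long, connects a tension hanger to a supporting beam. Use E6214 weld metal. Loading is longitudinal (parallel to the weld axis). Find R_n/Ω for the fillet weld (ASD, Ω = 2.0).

R_n/Ω ≈ 121 kN

E62XX → F_EXX = 620 MPa.
Effective throat t_e = 0.707 × 8 = 5.656 mm.
Total length L = 115 mm; A_we = 5.656 × 115 = 650.4 mm².
F_nw = 0.6 F_EXX = 0.6 × 620 = 372 MPa.
R_n = 372 × 650.4 × 10⁻³ = 242 kN; R_n/Ω = 242/2.0 = 121 kN.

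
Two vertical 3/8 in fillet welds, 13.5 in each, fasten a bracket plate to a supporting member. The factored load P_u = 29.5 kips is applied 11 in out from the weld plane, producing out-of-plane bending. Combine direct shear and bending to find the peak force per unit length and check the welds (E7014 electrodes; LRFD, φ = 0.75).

f_max ≈ 5.45 kip/in; adequate

E70XX → F_EXX = 70 ksi.
L_w = 2 × 13.5 = 27 in; section modulus (unit throat) S = 2 × L²/6 = 60.75 in².
Direct shear f_v = P/L_w = 29.5/27 = 1.093 kip/in.
Moment M = P × e = 29.5 × 11 = 324.5 kip·in; bending f_b = M/S = 5.342 kip/in.
f_max = √(f_v² + f_b²) = √(1.093² + 5.342²) = 5.452 kip/in.
φr_n = 0.75 × 0.6 × 70 × (0.707 × 0.375) = 8.351 kip/in → adequate.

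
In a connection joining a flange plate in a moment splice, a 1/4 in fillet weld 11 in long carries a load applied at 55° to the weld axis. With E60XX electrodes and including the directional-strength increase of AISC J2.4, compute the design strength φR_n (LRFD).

φR_n ≈ 72 kip

E60XX → F_EXX = 60 ksi.
t_e = 0.707 × 0.25 = 0.1767 in; A_we = 0.1767 × 11 = 1.944 in².
Directional factor: 1.0 + 0.5 sin^1.5(55°) = 1.371.
F_nw = 0.6 × 60 × 1.371 = 49.35 ksi.
φR_n = 0.75 × 49.35 × 1.944 = 71.95 kip.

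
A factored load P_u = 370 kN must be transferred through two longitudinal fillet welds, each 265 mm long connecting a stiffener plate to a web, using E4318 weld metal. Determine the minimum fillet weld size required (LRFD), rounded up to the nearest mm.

w = 6 mm

E43XX → F_EXX = 430 MPa.
Total weld length L = 530 mm.
Required throat t_e = P_u / (φ × 0.6 F_EXX × L) = 370 / (0.75 × 0.6 × 430 × 530 × 10⁻³) = 3.608 mm.
Required leg w = t_e / 0.707 = 5.103 mm → use 6 mm.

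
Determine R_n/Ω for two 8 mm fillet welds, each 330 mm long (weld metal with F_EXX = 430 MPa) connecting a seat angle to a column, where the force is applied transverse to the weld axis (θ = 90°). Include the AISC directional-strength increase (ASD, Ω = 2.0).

t_e = 0.707 × 8 = 5.656 mm; A_we = 5.656 × 660 = 3733 mm².
Directional factor: 1.0 + 0.5 sin^1.5(90°) = 1.5.
F_nw = 0.6 × 430 × 1.5 = 387 MPa.
R_n/Ω = (387 × 3733) / 2.0 × 10⁻³ = 722.3 kN.

R_n/Ω ≈ 722 kN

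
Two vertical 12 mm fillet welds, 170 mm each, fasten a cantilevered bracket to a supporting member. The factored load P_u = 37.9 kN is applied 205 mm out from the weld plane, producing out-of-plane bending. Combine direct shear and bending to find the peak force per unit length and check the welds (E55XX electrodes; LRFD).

f_max ≈ 814 N/mm; adequate

E55XX → F_EXX = 550 MPa.
L_w = 2 × 170 = 340 mm; section modulus (unit throat) S = 2 × L²/6 = 9633 mm².
Direct shear f_v = P/L_w = 37.9×10³/340 = 111.5 N/mm.
Moment M = P × e = 37.9×10³ × 205 = 7769500 N·mm; bending f_b = M/S = 806.5 N/mm.
f_max = √(f_v² + f_b²) = √(111.5² + 806.5²) = 814.2 N/mm.
φr_n = 0.75 × 0.6 × 550 × (0.707 × 12) = 2100 N/mm → adequate.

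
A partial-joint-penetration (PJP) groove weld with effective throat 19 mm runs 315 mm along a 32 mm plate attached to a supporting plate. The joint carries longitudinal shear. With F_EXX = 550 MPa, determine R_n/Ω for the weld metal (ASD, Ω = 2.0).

R_n/Ω ≈ 988 kN

Effective throat (given) t_e = 19 mm.
A_we = 19 × 315 = 5985 mm².
F_nw = 0.6 F_EXX = 330 MPa.
R_n/Ω = (330 × 5985) / 2.0 × 10⁻³ = 987.5 kN.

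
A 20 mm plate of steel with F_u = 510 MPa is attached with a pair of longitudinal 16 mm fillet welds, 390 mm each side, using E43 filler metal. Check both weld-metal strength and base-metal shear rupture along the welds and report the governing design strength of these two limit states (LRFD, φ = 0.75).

E43XX → F_EXX = 430 MPa.
t_e = 0.707 × 16 = 11.31 mm; L = 780 mm.
Weld metal: φR_n = 0.75 × 0.6 × 430 × 11.31 × 780 × 10⁻³ = 1707 kN.
Base metal (shear rupture): φR_n = 0.75 × 0.6 × 510 × 20 × 780 × 10⁻³ = 3580 kN.
Governing: weld metal.

φR_n ≈ 1710 kN (weld metal governs)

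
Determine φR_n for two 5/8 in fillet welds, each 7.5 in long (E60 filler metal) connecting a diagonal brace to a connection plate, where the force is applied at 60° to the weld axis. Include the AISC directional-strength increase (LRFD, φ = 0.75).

φR_n ≈ 251 kip

E60XX → F_EXX = 60 ksi.
t_e = 0.707 × 0.625 = 0.4419 in; A_we = 0.4419 × 15 = 6.628 in².
Directional factor: 1.0 + 0.5 sin^1.5(60°) = 1.403.
F_nw = 0.6 × 60 × 1.403 = 50.51 ksi.
φR_n = 0.75 × 50.51 × 6.628 = 251.1 kip.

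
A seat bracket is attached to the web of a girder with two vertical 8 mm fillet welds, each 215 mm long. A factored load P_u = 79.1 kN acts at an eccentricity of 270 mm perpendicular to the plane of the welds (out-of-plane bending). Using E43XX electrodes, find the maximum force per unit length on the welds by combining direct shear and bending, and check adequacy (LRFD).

f_max ≈ 1400 N/mm; NOT adequate

E43XX → F_EXX = 430 MPa.
L_w = 2 × 215 = 430 mm; section modulus (unit throat) S = 2 × L²/6 = 15410 mm².
Direct shear f_v = P/L_w = 79.1×10³/430 = 184 N/mm.
Moment M = P × e = 79.1×10³ × 270 = 21357000 N·mm; bending f_b = M/S = 1386 N/mm.
f_max = √(f_v² + f_b²) = √(184² + 1386²) = 1398 N/mm.
φr_n = 0.75 × 0.6 × 430 × (0.707 × 8) = 1094 N/mm → NOT adequate.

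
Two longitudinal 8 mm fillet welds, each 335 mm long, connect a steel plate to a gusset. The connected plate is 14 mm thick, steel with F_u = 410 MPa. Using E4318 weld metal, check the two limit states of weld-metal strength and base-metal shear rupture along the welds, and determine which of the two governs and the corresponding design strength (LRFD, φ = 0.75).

φR_n ≈ 733 kN (weld metal governs)

E43XX → F_EXX = 430 MPa.
t_e = 0.707 × 8 = 5.656 mm; L = 670 mm.
Weld metal: φR_n = 0.75 × 0.6 × 430 × 5.656 × 670 × 10⁻³ = 733.3 kN.
Base metal (shear rupture): φR_n = 0.75 × 0.6 × 410 × 14 × 670 × 10⁻³ = 1731 kN.
Governing: weld metal.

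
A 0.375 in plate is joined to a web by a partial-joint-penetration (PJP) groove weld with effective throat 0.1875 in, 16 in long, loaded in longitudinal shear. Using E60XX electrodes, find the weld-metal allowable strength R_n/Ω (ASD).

R_n/Ω ≈ 54 kip

E60XX → F_EXX = 60 ksi.
Effective throat (given) t_e = 0.1875 in.
A_we = 0.1875 × 16 = 3 in².
F_nw = 0.6 F_EXX = 36 ksi.
R_n/Ω = (36 × 3) / 2.0 = 54 kip.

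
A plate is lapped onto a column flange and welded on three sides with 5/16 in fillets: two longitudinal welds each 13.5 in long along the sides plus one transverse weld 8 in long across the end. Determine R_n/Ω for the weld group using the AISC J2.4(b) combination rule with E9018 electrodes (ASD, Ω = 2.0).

E90XX → F_EXX = 90 ksi.
t_e = 0.707 × 0.3125 = 0.2209 in.
R_nwl = 0.6 × 90 × 0.2209 × 27 = 322.1 kip (longitudinal, 2 welds).
R_nwt = 0.6 × 90 × 0.2209 × 8 = 95.44 kip (transverse, base value).
(i) R_nwl + R_nwt = 417.6 kip; (ii) 0.85 R_nwl + 1.5 R_nwt = 417 kip.
R_n = max = 417.6 kip [governs: (i)]; R_n/Ω = 208.8 kip.

R_n/Ω ≈ 209 kip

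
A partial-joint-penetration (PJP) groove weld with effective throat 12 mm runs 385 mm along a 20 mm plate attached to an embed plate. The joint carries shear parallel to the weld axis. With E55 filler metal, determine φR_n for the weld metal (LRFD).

E55XX → F_EXX = 550 MPa.
Effective throat (given) t_e = 12 mm.
A_we = 12 × 385 = 4620 mm².
F_nw = 0.6 F_EXX = 330 MPa.
φR_n = 0.75 × 330 × 4620 × 10⁻³ = 1143 kN.

φR_n ≈ 1140 kN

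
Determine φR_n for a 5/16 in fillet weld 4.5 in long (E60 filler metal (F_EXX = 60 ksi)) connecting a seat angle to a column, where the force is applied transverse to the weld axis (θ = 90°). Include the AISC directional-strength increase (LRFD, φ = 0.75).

φR_n ≈ 40.3 kip

t_e = 0.707 × 0.3125 = 0.2209 in; A_we = 0.2209 × 4.5 = 0.9942 in².
Directional factor: 1.0 + 0.5 sin^1.5(90°) = 1.5.
F_nw = 0.6 × 60 × 1.5 = 54 ksi.
φR_n = 0.75 × 54 × 0.9942 = 40.27 kip.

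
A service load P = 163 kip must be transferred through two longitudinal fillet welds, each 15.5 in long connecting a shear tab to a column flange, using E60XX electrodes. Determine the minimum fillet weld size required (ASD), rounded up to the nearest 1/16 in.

w = 7/16 in

E60XX → F_EXX = 60 ksi.
Total weld length L = 31 in.
Required throat t_e = P × Ω / (0.6 F_EXX × L) = 163 × 2.0 / (0.6 × 60 × 31) = 0.2921 in.
Required leg w = t_e / 0.707 = 0.4132 in → use 7/16 in.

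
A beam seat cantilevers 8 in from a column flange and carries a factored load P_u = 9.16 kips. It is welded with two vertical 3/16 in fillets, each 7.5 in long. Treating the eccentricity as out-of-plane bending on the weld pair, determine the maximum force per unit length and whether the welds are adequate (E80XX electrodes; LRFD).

E80XX → F_EXX = 80 ksi.
L_w = 2 × 7.5 = 15 in; section modulus (unit throat) S = 2 × L²/6 = 18.75 in².
Direct shear f_v = P/L_w = 9.16/15 = 0.6107 kip/in.
Moment M = P × e = 9.16 × 8 = 73.28 kip·in; bending f_b = M/S = 3.908 kip/in.
f_max = √(f_v² + f_b²) = √(0.6107² + 3.908²) = 3.956 kip/in.
φr_n = 0.75 × 0.6 × 80 × (0.707 × 0.1875) = 4.772 kip/in → adequate.

f_max ≈ 3.96 kip/in; adequate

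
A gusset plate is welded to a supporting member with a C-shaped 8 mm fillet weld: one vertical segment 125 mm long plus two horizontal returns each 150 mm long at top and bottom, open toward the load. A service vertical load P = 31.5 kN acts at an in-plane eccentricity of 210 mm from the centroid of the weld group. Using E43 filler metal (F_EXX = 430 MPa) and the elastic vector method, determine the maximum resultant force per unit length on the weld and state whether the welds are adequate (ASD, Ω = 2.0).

f_max ≈ 383 N/mm; adequate

Total weld length L_w = 425 mm. Treat welds as unit-width lines.
Centroid: x̄ = 2×150×75 / 425 = 52.94 mm from the vertical weld.
Polar moment about centroid: J = I_x + I_y = [125³/12 + 2×150×62.5²] + [125×52.94² + 2(150³/12 + 150×22.06²)] = 2393000 mm³.
Direct shear f_v = P/L_w = 31.5×10³ / 425 = 74.12 N/mm (vertical).
Torsion M = P·e = 31.5×10³ × 210 = 6615000 N·mm.
Critical point at (x, y) = (97.06, 62.5) from centroid. f_tx = M·y/J = 172.7 N/mm; f_ty = M·x/J = 268.2 N/mm.
Resultant f_max = √[f_tx² + (f_v + f_ty)²] = √[172.7² + (74.12 + 268.2)²] = 383.5 N/mm.
Capacity per unit length: r_n/Ω = (1/2.0) × 0.6 × 430 × (0.707 × 8) = 729.6 N/mm.
383.5 ≤ 729.6 → adequate.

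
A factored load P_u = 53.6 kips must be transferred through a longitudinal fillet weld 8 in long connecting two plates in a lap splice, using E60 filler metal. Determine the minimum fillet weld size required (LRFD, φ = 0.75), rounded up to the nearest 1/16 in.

w = 3/8 in

E60XX → F_EXX = 60 ksi.
Total weld length L = 8 in.
Required throat t_e = P_u / (φ × 0.6 F_EXX × L) = 53.6 / (0.75 × 0.6 × 60 × 8) = 0.2481 in.
Required leg w = t_e / 0.707 = 0.351 in → use 3/8 in.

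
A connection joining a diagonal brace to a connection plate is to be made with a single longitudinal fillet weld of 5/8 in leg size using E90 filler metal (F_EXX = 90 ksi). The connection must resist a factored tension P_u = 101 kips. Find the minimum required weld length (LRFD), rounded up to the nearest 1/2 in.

L = 6 in

Throat t_e = 0.707 × 0.625 = 0.4419 in.
φr_n = 0.75 × 0.6 × 90 × 0.4419 = 17.9 kips/in.
L_req = P_u / φr_n = 101 / 17.9 = 5.644 in total.
Round up → use L = 6 in.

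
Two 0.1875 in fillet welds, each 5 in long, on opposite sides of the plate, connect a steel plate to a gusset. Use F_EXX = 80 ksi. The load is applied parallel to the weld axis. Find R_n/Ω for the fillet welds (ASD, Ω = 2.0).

R_n/Ω ≈ 31.8 kips

Effective throat t_e = 0.707 × 0.1875 = 0.1326 in.
Total length L = 10 in; A_we = 0.1326 × 10 = 1.326 in².
F_nw = 0.6 F_EXX = 0.6 × 80 = 48 ksi.
R_n = 48 × 1.326 = 63.63 kips; R_n/Ω = 63.63/2.0 = 31.82 kips.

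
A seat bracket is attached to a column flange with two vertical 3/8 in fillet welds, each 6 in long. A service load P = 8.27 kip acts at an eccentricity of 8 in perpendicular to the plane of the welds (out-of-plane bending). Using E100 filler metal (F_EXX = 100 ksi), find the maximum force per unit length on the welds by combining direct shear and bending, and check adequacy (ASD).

f_max ≈ 5.56 kip/in; adequate

L_w = 2 × 6 = 12 in; section modulus (unit throat) S = 2 × L²/6 = 12 in².
Direct shear f_v = P/L_w = 8.27/12 = 0.6892 kip/in.
Moment M = P × e = 8.27 × 8 = 66.16 kip·in; bending f_b = M/S = 5.513 kip/in.
f_max = √(f_v² + f_b²) = √(0.6892² + 5.513²) = 5.556 kip/in.
r_n/Ω = (1/2.0) × 0.6 × 100 × (0.707 × 0.375) = 7.954 kip/in → adequate.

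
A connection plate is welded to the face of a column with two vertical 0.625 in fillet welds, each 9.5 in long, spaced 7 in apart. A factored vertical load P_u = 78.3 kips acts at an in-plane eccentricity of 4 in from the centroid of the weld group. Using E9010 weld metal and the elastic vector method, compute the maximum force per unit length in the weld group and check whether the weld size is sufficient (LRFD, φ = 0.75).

E90XX → F_EXX = 90 ksi.
Total weld length L_w = 19 in. Treat welds as unit-width lines.
Polar moment about centroid: J = 2[d³/12 + d(b/2)²] = 2[9.5³/12 + 9.5×3.5²] = 375.6 in³.
Direct shear f_v = P/L_w = 78.3 / 19 = 4.121 kip/in (vertical).
Torsion M = P·e = 78.3 × 4 = 313.2 kip·in.
Critical point at (x, y) = (3.5, 4.75) from centroid. f_tx = M·y/J = 3.96 kip/in; f_ty = M·x/J = 2.918 kip/in.
Resultant f_max = √[f_tx² + (f_v + f_ty)²] = √[3.96² + (4.121 + 2.918)²] = 8.077 kip/in.
Capacity per unit length: φr_n = 0.75 × 0.6 × 90 × (0.707 × 0.625) = 17.9 kip/in.
8.077 ≤ 17.9 → adequate.

f_max ≈ 8.08 kip/in; adequate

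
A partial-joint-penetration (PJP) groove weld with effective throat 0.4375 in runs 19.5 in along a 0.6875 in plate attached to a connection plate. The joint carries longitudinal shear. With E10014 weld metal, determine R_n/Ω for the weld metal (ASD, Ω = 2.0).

R_n/Ω ≈ 256 kip

E100XX → F_EXX = 100 ksi.
Effective throat (given) t_e = 0.4375 in.
A_we = 0.4375 × 19.5 = 8.531 in².
F_nw = 0.6 F_EXX = 60 ksi.
R_n/Ω = (60 × 8.531) / 2.0 = 255.9 kip.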